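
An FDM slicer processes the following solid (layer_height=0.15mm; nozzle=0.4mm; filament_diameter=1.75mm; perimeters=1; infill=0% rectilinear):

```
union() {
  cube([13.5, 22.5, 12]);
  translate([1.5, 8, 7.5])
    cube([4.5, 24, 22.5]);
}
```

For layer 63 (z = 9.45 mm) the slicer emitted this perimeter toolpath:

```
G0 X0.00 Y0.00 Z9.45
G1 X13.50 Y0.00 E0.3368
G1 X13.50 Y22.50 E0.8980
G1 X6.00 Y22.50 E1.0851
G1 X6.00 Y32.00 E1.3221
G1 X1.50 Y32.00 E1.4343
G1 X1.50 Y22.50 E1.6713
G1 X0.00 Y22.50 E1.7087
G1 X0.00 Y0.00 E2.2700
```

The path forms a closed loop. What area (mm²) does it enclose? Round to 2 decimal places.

Apply the shoelace formula to the sequence of (X, Y) vertices; enclosed area = 346.50 mm².

346.50 mm²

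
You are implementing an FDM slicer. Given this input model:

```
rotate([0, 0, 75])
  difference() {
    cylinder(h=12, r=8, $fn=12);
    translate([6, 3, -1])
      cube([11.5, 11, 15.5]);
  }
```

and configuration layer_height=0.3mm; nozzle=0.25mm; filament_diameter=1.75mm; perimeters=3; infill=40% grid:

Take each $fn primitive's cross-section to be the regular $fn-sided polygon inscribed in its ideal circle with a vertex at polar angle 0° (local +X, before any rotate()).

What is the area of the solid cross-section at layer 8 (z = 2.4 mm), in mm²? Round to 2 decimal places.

190.51 mm²

At z = 2.4 mm: the r=8 cylinder gives a regular 12-gon of circumradius 8 (constant along its height) (area = (12/2)·8.000²·sin(360°/12) = 192.00 mm²); the cube at (6, 3) (footprint 11.5×11) is included at this height (area 126.50 mm²); Taking the first minus the rest: starting from the r=8 cylinder (192.00 mm²), the 11.5×11 cube at (6, 3) partially overlaps it — only the 1.49 mm² overlap (of its 126.50 mm²) is removed, clipping the outline — area = 190.51 mm²; (rotated 75° about Z; rotation is an isometry so areas/perimeters/island counts are preserved). Overall, the cross-section is a single solid region. Net area = 190.51 mm².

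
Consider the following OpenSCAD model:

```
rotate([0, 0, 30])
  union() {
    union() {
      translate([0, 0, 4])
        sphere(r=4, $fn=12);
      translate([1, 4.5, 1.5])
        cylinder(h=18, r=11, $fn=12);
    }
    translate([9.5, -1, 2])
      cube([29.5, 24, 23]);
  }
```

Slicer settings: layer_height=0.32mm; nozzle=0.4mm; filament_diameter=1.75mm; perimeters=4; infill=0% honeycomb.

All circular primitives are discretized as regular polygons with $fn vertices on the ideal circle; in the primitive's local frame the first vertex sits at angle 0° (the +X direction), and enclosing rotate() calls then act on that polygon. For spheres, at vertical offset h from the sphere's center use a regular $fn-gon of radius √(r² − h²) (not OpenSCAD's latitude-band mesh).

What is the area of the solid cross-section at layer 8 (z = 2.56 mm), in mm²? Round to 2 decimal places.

1051.08 mm²

At z = 2.56 mm: the r=4 sphere contributes a regular 12-gon of circumradius √(4²−1.44²) = 3.732 (area = (12/2)·3.732²·sin(360°/12) = 41.78 mm²); the r=11 cylinder at (1, 4.5) contributes a regular 12-gon of circumradius 11 (area = (12/2)·11.000²·sin(360°/12) = 363.00 mm²); Combining (union): the r=4 sphere lies entirely inside the r=11 cylinder at (1, 4.5), so the union is just the r=11 cylinder at (1, 4.5) — area = 363.00 mm²; the cube at (9.5, -1) is present — its section is the full 29.5×24 rectangle (area 708.00 mm²); Merging all regions: the regions partially overlap — summed areas 1071.00 mm² minus the doubly-counted overlap 19.92 mm² gives 1051.08 mm² — area = 1051.08 mm²; (whole slice rotated 30° about Z — lengths, areas and connectivity unchanged). Overall, the cross-section is a single solid region. Net area = 1051.08 mm².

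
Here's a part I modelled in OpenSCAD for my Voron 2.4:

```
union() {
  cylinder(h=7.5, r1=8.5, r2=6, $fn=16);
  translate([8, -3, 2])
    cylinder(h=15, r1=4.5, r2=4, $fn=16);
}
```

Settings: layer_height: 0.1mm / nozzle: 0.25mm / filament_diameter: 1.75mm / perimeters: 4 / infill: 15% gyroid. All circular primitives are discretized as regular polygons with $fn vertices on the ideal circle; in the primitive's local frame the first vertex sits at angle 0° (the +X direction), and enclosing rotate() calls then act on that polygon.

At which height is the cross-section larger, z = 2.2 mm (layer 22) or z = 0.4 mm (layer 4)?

layer 22 (z = 2.2 mm)

Layer 22 (z = 2.2): the cone contributes a regular 16-gon of circumradius 7.767 (interpolated between r1=8.5 and r2=6 at t=0.293) (area = (16/2)·7.767²·sin(360°/16) = 184.67 mm²); the cone at (8, -3) contributes a regular 16-gon of circumradius 4.493 (interpolated between r1=4.5 and r2=4 at t=0.013) (area = (16/2)·4.493²·sin(360°/16) = 61.81 mm²); Combining (union): the regions partially overlap — summed areas 246.48 mm² minus the doubly-counted overlap 19.87 mm² gives 226.61 mm² — area = 226.61 mm². So its area = 226.61 mm². Layer 4 (z = 0.4): the cone (r1=8.5→r2=6) has section circumradius 8.367 here — a regular 16-gon (area = (16/2)·8.367²·sin(360°/16) = 214.31 mm²); the cone at (8, -3) is not intersected at this z (z outside [2, 17]); Taking the union: only the cone is present, so the union is just that shape — area = 214.31 mm². So its area = 214.31 mm². Layer 22 is larger (226.61 vs 214.31 mm²).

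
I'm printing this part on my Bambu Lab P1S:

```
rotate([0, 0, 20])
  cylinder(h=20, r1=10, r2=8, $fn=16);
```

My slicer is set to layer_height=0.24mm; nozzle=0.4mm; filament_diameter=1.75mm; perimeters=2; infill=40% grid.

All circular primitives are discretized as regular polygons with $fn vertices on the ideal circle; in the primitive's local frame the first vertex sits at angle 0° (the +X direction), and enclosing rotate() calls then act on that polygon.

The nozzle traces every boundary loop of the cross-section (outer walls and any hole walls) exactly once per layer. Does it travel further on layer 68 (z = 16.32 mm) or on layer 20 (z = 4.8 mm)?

layer 20 (z = 4.8 mm)

Layer 68 (z = 16.32): the cone contributes a regular 16-gon of circumradius 8.368 (interpolated between r1=10 and r2=8 at t=0.816) (perimeter = 2·16·8.368·sin(180°/16) = 52.24 mm); (rotated 20° about Z; rotation is an isometry so areas/perimeters/island counts are preserved). So its perimeter = 52.24 mm. Layer 20 (z = 4.8): the cone (r1=10→r2=8) has section circumradius 9.520 here — a regular 16-gon (perimeter = 2·16·9.520·sin(180°/16) = 59.43 mm); (rotated 20° about Z; rotation is an isometry so areas/perimeters/island counts are preserved). So its perimeter = 59.43 mm. Layer 20 is larger (59.43 vs 52.24 mm).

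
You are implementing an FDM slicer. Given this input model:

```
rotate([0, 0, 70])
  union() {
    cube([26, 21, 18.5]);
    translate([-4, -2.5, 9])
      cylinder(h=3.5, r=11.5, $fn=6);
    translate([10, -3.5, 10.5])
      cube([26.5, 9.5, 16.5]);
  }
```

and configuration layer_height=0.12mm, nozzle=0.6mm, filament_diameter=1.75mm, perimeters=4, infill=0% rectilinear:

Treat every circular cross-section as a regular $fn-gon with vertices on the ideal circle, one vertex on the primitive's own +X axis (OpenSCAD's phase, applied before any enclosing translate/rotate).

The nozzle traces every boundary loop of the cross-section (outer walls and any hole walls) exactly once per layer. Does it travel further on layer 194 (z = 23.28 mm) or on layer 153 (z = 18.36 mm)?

Layer 194 (z = 23.28): the cube is not intersected at this z (z outside [0, 18.5]); the cylinder at (-4, -2.5) is not intersected at this z (z outside [9, 12.5]); the 26.5×9.5 cube at (10, -3.5) contributes its full rectangle (perimeter 72.00 mm); Combining (union): only the 26.5×9.5 cube at (10, -3.5) is present, so the union is just that shape — boundary = 72.00 mm; (rotated 70° about Z; rotation is an isometry so areas/perimeters/island counts are preserved). So its perimeter = 72.00 mm. Layer 153 (z = 18.36): the 26×21 cube contributes its full rectangle (perimeter 94.00 mm); the cylinder at (-4, -2.5) is absent (z outside [9, 12.5]); the cube at (10, -3.5) is present — its section is the full 26.5×9.5 rectangle (perimeter 72.00 mm); Merging all regions: the regions partially overlap (shared area 96.00 mm²), so the edge portions inside another operand are dropped and the merged outline is re-measured after clipping — boundary = 122.00 mm; (rotated 70° about Z; rotation is an isometry so areas/perimeters/island counts are preserved). So its perimeter = 122.00 mm. Layer 153 is larger (122.00 vs 72.00 mm).

layer 153 (z = 18.36 mm)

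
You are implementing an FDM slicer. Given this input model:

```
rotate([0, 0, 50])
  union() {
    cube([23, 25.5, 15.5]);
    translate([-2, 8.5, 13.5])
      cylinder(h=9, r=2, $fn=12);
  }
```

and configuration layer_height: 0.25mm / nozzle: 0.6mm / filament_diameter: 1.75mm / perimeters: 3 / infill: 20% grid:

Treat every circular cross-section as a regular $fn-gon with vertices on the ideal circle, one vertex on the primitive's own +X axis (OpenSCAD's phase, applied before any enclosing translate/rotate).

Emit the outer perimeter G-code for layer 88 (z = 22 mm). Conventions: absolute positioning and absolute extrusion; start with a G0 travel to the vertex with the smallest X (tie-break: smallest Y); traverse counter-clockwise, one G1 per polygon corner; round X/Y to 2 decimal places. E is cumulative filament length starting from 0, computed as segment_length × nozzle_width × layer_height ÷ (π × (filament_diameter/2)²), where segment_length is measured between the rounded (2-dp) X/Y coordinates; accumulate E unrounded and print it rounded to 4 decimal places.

G0 X-9.77 Y4.28 Z22.00
G1 X-9.68 Y3.25 E0.0645
G1 X-9.08 Y2.40 E0.1294
G1 X-8.14 Y1.96 E0.1941
G1 X-7.11 Y2.05 E0.2586
G1 X-6.26 Y2.65 E0.3235
G1 X-5.83 Y3.58 E0.3873
G1 X-5.92 Y4.62 E0.4524
G1 X-6.51 Y5.46 E0.5165
G1 X-7.45 Y5.90 E0.5812
G1 X-8.48 Y5.81 E0.6457
G1 X-9.33 Y5.22 E0.7102
G1 X-9.77 Y4.28 E0.7749

At z = 22 mm: the cube is not intersected at this z (z outside [0, 15.5]); the r=2 cylinder at (-2, 8.5) contributes a regular 12-gon of circumradius 2; Combining (union): only the r=2 cylinder at (-2, 8.5) is present, so the union is just that shape — 1 connected region; (whole slice rotated 50° about Z — lengths, areas and connectivity unchanged). The outline is a single polygon with 12 vertices. Extrusion per mm of travel: 0.6 × 0.25 / (π × 0.875²) = 0.062363. Accumulating E over each segment gives final E = 0.7749.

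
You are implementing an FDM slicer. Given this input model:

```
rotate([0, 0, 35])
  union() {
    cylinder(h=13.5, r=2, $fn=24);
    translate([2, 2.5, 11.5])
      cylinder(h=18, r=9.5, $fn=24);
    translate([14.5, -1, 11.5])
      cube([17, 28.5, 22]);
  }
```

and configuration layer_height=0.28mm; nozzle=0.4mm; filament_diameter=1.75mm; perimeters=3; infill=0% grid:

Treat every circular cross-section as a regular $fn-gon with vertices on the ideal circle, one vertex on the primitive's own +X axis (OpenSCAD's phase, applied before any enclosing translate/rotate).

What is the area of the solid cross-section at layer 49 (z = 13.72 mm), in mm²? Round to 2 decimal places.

At z = 13.72 mm: the cylinder is absent (z outside [0, 13.5]); the r=9.5 cylinder at (2, 2.5) gives a regular 24-gon of circumradius 9.5 (constant along its height) (area = (24/2)·9.500²·sin(360°/24) = 280.30 mm²); the 17×28.5 cube at (14.5, -1) contributes its full rectangle (area 484.50 mm²); Taking the union: the 2 present regions are separate (no shared area or edge), so areas and boundary lengths simply add and each stays a separate island — area = 764.80 mm²; (whole slice rotated 35° about Z — lengths, areas and connectivity unchanged). Overall, the cross-section has 2 separate islands. Net area = 764.80 mm².

764.80 mm²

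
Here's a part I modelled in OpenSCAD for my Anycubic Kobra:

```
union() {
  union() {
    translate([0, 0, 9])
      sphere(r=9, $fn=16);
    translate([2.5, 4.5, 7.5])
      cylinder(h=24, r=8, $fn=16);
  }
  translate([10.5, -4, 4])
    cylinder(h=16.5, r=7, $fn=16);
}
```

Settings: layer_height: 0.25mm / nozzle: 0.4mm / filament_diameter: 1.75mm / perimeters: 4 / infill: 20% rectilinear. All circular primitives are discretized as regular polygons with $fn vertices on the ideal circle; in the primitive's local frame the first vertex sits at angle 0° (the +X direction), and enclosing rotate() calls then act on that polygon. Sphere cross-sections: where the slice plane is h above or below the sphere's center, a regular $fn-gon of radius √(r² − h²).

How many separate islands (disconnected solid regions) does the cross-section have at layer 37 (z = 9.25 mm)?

1

At z = 9.25 mm: the r=9 sphere slices to a regular 16-gon of circumradius 8.997 (√(r²−h²) with h=0.25 from center); the r=8 cylinder at (2.5, 4.5) contributes a regular 16-gon of circumradius 8; Merging all regions: the regions partially overlap (shared area 135.21 mm²), so overlapping operands fuse into one piece — 1 connected region; the r=7 cylinder at (10.5, -4) contributes a regular 16-gon of circumradius 7; Taking the union: the regions partially overlap (shared area 37.09 mm²), so overlapping operands fuse into one piece — 1 connected region. Overall, the cross-section is a single solid region. Island count = 1.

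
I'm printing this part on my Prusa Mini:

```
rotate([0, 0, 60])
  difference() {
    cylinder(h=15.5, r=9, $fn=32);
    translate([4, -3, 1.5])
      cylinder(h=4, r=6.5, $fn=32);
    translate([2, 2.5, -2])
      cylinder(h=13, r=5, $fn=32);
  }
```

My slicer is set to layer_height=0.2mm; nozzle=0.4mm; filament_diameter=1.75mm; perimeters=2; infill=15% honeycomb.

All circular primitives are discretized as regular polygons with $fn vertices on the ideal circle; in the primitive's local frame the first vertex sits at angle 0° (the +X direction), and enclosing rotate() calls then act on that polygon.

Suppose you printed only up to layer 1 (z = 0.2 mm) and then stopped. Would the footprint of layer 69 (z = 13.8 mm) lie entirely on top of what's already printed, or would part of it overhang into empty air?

part overhangs

Compare the two slices. At z = 0.2: the r=9 cylinder contributes a regular 32-gon of circumradius 9 (area = (32/2)·9.000²·sin(360°/32) = 252.84 mm²); the cylinder at (4, -3) is not intersected at this z (z outside [1.5, 5.5]); the cylinder at (2, 2.5): section is a regular 32-gon, circumradius r=5 (area = (32/2)·5.000²·sin(360°/32) = 78.04 mm²); Subtracting the remaining from the first: starting from the r=9 cylinder (252.84 mm²), the r=5 cylinder at (2, 2.5) lies wholly inside it (removes its full 78.04 mm² and its 31.37 mm outline becomes a hole wall) — area = 174.80 mm²; (rotated 60° about Z; rotation is an isometry so areas/perimeters/island counts are preserved). At z = 13.8: the r=9 cylinder contributes a regular 32-gon of circumradius 9 (area = (32/2)·9.000²·sin(360°/32) = 252.84 mm²); the cylinder at (4, -3) is absent (z outside [1.5, 5.5]); the cylinder at (2, 2.5) does not reach this height (z outside [-2, 11]); Taking the first minus the rest: none of the subtracted shapes is present at this height, so the r=9 cylinder is unchanged — area = 252.84 mm²; (rotated 60° about Z; rotation is an isometry so areas/perimeters/island counts are preserved). Checking containment: at z = 13.8 the cross-section extends beyond the z = 0.2 cross-section by about 78.04 mm².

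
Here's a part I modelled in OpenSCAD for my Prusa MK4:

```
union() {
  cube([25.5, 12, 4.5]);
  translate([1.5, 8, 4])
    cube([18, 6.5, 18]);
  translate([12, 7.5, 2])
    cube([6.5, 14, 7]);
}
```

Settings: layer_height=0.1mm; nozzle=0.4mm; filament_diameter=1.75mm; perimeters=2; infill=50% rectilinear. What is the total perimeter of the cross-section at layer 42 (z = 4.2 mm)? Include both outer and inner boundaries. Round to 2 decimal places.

94.00 mm

At z = 4.2 mm: the 25.5×12 cube contributes its full rectangle (perimeter 75.00 mm); the cube at (1.5, 8) is present — its section is the full 18×6.5 rectangle (perimeter 49.00 mm); the 6.5×14 cube at (12, 7.5) contributes its full rectangle (perimeter 41.00 mm); Combining (union): the regions partially overlap (shared area 117.50 mm²), so the edge portions inside another operand are dropped and the merged outline is re-measured after clipping — boundary = 94.00 mm. Overall, the cross-section is a single solid region. Total boundary length (outer) = 94.00 mm.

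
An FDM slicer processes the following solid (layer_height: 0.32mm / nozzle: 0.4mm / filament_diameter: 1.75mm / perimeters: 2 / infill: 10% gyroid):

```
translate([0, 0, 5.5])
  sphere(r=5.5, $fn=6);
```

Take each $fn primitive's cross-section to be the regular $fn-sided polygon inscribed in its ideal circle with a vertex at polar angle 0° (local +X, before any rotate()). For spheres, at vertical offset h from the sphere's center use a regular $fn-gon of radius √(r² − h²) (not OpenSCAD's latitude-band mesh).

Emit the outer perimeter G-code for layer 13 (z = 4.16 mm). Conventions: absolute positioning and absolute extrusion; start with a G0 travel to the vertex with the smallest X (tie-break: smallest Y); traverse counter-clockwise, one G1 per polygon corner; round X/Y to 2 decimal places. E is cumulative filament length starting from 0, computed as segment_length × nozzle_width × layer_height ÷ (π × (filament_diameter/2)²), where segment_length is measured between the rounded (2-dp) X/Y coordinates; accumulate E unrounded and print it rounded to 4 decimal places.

G0 X-5.33 Y0.00 Z4.16
G1 X-2.67 Y-4.62 E0.2837
G1 X2.67 Y-4.62 E0.5679
G1 X5.33 Y0.00 E0.8516
G1 X2.67 Y4.62 E1.1353
G1 X-2.67 Y4.62 E1.4194
G1 X-5.33 Y0.00 E1.7031

At z = 4.16 mm: the r=5.5 sphere contributes a regular 6-gon of circumradius √(5.5²−1.34²) = 5.334. The outline is a single polygon with 6 vertices. Extrusion per mm of travel: 0.4 × 0.32 / (π × 0.875²) = 0.053216. Accumulating E over each segment gives final E = 1.7031.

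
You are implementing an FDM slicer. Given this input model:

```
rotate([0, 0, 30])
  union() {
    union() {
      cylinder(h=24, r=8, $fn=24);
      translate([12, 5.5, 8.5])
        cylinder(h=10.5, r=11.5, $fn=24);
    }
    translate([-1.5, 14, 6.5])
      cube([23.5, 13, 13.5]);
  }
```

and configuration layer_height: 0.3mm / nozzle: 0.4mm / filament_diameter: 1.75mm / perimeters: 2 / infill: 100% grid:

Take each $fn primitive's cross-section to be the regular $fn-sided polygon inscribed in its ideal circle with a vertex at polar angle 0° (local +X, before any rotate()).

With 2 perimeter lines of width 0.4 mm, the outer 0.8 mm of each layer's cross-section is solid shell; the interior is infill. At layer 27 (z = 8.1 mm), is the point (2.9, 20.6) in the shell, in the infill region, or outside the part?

infill

At z = 8.1 mm: the cylinder: section is a regular 24-gon, circumradius r=8; the cylinder at (12, 5.5) is absent (z outside [8.5, 19]); Merging all regions: only the r=8 cylinder is present, so the union is just that shape — 1 connected region; the 23.5×13 cube at (-1.5, 14) contributes its full rectangle; Merging all regions: the 2 present regions are separate (no shared area or edge), so areas and boundary lengths simply add and each stays a separate island — 2 connected regions; (rotated 30° about Z; rotation is an isometry so areas/perimeters/island counts are preserved). Overall, the cross-section has 2 separate islands. Undo the 30° rotation: the query point maps to (12.811, 16.390) in the un-rotated model frame. The nearest boundary edge runs (22.00, 14.00)→(-1.50, 14.00); distance from the point to it = 2.39 mm. (Shell/infill is judged within the island containing the point — the largest one.) The point is inside the cross-section and 2.39 mm from the nearest boundary — more than the 0.8 mm shell width (2 × 0.4), so it's in the infill interior.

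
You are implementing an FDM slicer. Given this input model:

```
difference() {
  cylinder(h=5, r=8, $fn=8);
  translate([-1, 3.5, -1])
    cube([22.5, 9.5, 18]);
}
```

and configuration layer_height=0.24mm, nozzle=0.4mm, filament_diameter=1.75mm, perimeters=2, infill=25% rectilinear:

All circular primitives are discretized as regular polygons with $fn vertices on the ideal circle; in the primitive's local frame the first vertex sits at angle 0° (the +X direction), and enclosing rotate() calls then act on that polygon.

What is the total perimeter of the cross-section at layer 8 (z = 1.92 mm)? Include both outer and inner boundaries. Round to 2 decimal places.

51.08 mm

At z = 1.92 mm: the cylinder: section is a regular 8-gon, circumradius r=8 (perimeter = 2·8·8.000·sin(180°/8) = 48.98 mm); the cube at (-1, 3.5) is present — its section is the full 22.5×9.5 rectangle (perimeter 64.00 mm); Subtracting the remaining from the first: starting from the r=8 cylinder, the 22.5×9.5 cube at (-1, 3.5) partially overlaps it — only the 24.08 mm² overlap (of its 213.75 mm²) is removed, clipping the outline — boundary = 51.08 mm. Overall, the cross-section is a single solid region. Total boundary length (outer) = 51.08 mm.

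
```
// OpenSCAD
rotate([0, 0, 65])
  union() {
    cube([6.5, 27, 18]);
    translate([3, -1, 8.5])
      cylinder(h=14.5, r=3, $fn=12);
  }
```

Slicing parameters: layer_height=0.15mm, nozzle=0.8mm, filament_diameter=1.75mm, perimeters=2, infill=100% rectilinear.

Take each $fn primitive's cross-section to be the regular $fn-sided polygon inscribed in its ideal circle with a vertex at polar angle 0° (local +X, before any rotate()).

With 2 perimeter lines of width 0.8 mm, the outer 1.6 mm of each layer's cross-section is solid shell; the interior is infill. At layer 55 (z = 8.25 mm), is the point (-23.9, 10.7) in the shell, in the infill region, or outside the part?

At z = 8.25 mm: the 6.5×27 cube contributes its full rectangle; the cylinder at (3, -1) does not reach this height (z outside [8.5, 23]); Merging all regions: only the 6.5×27 cube is present, so the union is just that shape — 1 connected region; (whole slice rotated 65° about Z — lengths, areas and connectivity unchanged). Overall, the cross-section is a single solid region. Undo the 65° rotation: the query point maps to (-0.403, 26.183) in the un-rotated model frame. The nearest boundary edge runs (0.00, 27.00)→(0.00, 0.00); distance from the point to it = 0.40 mm. The point is not inside any of the regions above, so it lies outside the cross-section (0.40 mm from the nearest boundary).

outside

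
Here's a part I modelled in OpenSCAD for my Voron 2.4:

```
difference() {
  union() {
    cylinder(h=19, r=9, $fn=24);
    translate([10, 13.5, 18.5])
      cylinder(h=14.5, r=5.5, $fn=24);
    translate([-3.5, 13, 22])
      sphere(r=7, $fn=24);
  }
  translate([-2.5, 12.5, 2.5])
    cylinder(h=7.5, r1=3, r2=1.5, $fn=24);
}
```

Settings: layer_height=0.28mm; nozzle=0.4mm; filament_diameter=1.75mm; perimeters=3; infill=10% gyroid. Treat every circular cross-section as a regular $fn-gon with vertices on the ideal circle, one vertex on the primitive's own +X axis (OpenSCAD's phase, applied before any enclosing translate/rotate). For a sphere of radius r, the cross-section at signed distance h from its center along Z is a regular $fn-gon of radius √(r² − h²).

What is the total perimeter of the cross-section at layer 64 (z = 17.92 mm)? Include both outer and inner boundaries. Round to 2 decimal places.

At z = 17.92 mm: the r=9 cylinder contributes a regular 24-gon of circumradius 9 (perimeter = 2·24·9.000·sin(180°/24) = 56.39 mm); the cylinder at (10, 13.5) does not reach this height (z outside [18.5, 33]); the r=7 sphere at (-3.5, 13) slices to a regular 24-gon of circumradius 5.688 (√(r²−h²) with h=4.08 from center) (perimeter = 2·24·5.688·sin(180°/24) = 35.64 mm); Combining (union): the regions partially overlap (shared area 4.24 mm²), so the edge portions inside another operand are dropped and the merged outline is re-measured after clipping — boundary = 80.57 mm; the cone at (-2.5, 12.5) does not reach this height (z outside [2.5, 10]); After the difference (first − rest): none of the subtracted shapes is present at this height, so the result so far is unchanged — boundary = 80.57 mm. Overall, the cross-section is a single solid region. Total boundary length (outer) = 80.57 mm.

80.57 mm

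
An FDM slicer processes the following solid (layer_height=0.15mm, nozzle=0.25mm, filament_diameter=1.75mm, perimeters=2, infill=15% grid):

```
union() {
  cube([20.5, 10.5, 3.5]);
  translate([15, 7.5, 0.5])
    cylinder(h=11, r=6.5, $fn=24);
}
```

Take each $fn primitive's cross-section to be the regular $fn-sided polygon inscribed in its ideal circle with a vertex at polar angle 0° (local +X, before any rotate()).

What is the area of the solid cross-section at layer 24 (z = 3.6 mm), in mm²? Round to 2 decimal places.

At z = 3.6 mm: the cube does not reach this height (z outside [0, 3.5]); the r=6.5 cylinder at (15, 7.5) gives a regular 24-gon of circumradius 6.5 (constant along its height) (area = (24/2)·6.500²·sin(360°/24) = 131.22 mm²); Merging all regions: only the r=6.5 cylinder at (15, 7.5) is present, so the union is just that shape — area = 131.22 mm². Overall, the cross-section is a single solid region. Net area = 131.22 mm².

131.22 mm²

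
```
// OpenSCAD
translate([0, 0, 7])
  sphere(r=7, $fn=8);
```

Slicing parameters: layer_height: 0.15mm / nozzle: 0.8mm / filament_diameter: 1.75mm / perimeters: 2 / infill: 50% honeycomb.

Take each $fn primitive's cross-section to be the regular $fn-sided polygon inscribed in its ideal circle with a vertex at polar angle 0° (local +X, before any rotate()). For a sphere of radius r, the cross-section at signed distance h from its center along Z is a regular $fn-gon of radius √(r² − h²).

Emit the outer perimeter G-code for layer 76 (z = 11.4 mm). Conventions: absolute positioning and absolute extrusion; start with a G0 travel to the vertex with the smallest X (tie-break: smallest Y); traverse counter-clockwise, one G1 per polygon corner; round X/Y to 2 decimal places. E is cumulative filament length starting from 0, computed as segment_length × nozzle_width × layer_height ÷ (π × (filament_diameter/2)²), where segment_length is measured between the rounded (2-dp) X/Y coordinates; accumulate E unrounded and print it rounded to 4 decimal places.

G0 X-5.44 Y0.00 Z11.40
G1 X-3.85 Y-3.85 E0.2078
G1 X0.00 Y-5.44 E0.4156
G1 X3.85 Y-3.85 E0.6234
G1 X5.44 Y0.00 E0.8313
G1 X3.85 Y3.85 E1.0391
G1 X0.00 Y5.44 E1.2469
G1 X-3.85 Y3.85 E1.4547
G1 X-5.44 Y0.00 E1.6625

At z = 11.4 mm: the r=7 sphere contributes a regular 8-gon of circumradius √(7²−4.4²) = 5.444. The outline is a single polygon with 8 vertices. Extrusion per mm of travel: 0.8 × 0.15 / (π × 0.875²) = 0.049890. Accumulating E over each segment gives final E = 1.6625.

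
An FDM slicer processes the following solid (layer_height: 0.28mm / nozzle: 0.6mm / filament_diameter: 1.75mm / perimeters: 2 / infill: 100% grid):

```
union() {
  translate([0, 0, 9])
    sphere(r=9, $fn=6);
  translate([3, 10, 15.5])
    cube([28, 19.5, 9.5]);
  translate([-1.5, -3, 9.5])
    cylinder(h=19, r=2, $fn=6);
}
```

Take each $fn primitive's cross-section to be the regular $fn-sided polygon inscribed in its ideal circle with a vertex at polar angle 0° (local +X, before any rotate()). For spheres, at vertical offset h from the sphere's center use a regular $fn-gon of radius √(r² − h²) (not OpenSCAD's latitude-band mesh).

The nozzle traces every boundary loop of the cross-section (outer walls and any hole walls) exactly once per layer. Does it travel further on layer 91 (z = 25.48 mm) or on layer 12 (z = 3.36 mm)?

Layer 91 (z = 25.48): the sphere does not reach this height (|z−center|=16.480 > r=9); the cube at (3, 10) is absent (z outside [15.5, 25]); the r=2 cylinder at (-1.5, -3) gives a regular 6-gon of circumradius 2 (constant along its height) (perimeter = 2·6·2.000·sin(180°/6) = 12.00 mm); Taking the union: only the r=2 cylinder at (-1.5, -3) is present, so the union is just that shape — boundary = 12.00 mm. So its perimeter = 12.00 mm. Layer 12 (z = 3.36): the r=9 sphere slices to a regular 6-gon of circumradius 7.014 (√(r²−h²) with h=5.64 from center) (perimeter = 2·6·7.014·sin(180°/6) = 42.08 mm); the cube at (3, 10) does not reach this height (z outside [15.5, 25]); the cylinder at (-1.5, -3) does not reach this height (z outside [9.5, 28.5]); Merging all regions: only the r=9 sphere is present, so the union is just that shape — boundary = 42.08 mm. So its perimeter = 42.08 mm. Layer 12 is larger (42.08 vs 12.00 mm).

layer 12 (z = 3.36 mm)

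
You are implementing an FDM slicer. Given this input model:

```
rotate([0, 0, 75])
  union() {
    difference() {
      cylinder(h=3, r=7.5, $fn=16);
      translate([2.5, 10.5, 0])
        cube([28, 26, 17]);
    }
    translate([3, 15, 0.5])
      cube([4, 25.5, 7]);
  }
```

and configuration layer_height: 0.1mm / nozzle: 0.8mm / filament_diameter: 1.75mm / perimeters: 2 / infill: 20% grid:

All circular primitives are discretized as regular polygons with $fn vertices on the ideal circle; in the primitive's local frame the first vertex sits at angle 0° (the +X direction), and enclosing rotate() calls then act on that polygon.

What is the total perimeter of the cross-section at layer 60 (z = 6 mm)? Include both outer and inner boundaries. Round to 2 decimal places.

At z = 6 mm: the cylinder is not intersected at this z (z outside [0, 3]); the cube at (2.5, 10.5) (footprint 28×26) is included at this height (perimeter 108.00 mm); Subtracting the remaining from the first: the first operand is absent here, so nothing remains; the cube at (3, 15) is present — its section is the full 4×25.5 rectangle (perimeter 59.00 mm); Combining (union): only the 4×25.5 cube at (3, 15) is present, so the union is just that shape — boundary = 59.00 mm; (rotated 75° about Z; rotation is an isometry so areas/perimeters/island counts are preserved). Overall, the cross-section is a single solid region. Total boundary length (outer) = 59.00 mm.

59.00 mm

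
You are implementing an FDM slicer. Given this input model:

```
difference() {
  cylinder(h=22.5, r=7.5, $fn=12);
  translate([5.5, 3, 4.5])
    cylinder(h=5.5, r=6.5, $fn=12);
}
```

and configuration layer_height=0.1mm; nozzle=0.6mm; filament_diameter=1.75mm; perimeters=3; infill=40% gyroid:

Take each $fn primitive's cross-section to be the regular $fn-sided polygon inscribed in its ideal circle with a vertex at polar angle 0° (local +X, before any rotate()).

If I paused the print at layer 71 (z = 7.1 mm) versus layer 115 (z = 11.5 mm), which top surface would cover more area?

Layer 71 (z = 7.1): the cylinder: section is a regular 12-gon, circumradius r=7.5 (area = (12/2)·7.500²·sin(360°/12) = 168.75 mm²); the r=6.5 cylinder at (5.5, 3) contributes a regular 12-gon of circumradius 6.5 (area = (12/2)·6.500²·sin(360°/12) = 126.75 mm²); After the difference (first − rest): starting from the r=7.5 cylinder (168.75 mm²), the r=6.5 cylinder at (5.5, 3) partially overlaps it — only the 63.92 mm² overlap (of its 126.75 mm²) is removed, clipping the outline — area = 104.83 mm². So its area = 104.83 mm². Layer 115 (z = 11.5): the r=7.5 cylinder contributes a regular 12-gon of circumradius 7.5 (area = (12/2)·7.500²·sin(360°/12) = 168.75 mm²); the cylinder at (5.5, 3) does not reach this height (z outside [4.5, 10]); After the difference (first − rest): none of the subtracted shapes is present at this height, so the r=7.5 cylinder is unchanged — area = 168.75 mm². So its area = 168.75 mm². Layer 115 is larger (168.75 vs 104.83 mm²).

layer 115 (z = 11.5 mm)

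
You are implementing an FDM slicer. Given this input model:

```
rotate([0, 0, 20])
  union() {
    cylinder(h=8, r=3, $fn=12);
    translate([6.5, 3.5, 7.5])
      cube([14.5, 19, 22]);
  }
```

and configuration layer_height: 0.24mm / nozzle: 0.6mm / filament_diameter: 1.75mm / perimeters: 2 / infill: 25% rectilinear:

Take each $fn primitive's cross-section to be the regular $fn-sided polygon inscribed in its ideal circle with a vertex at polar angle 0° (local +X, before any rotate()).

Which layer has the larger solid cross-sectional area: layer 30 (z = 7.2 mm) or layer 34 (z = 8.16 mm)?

Layer 30 (z = 7.2): the r=3 cylinder contributes a regular 12-gon of circumradius 3 (area = (12/2)·3.000²·sin(360°/12) = 27.00 mm²); the cube at (6.5, 3.5) does not reach this height (z outside [7.5, 29.5]); Merging all regions: only the r=3 cylinder is present, so the union is just that shape — area = 27.00 mm²; (whole slice rotated 20° about Z — lengths, areas and connectivity unchanged). So its area = 27.00 mm². Layer 34 (z = 8.16): the cylinder is not intersected at this z (z outside [0, 8]); the cube at (6.5, 3.5) (footprint 14.5×19) is included at this height (area 275.50 mm²); Merging all regions: only the 14.5×19 cube at (6.5, 3.5) is present, so the union is just that shape — area = 275.50 mm²; (whole slice rotated 20° about Z — lengths, areas and connectivity unchanged). So its area = 275.50 mm². Layer 34 is larger (275.50 vs 27.00 mm²).

layer 34 (z = 8.16 mm)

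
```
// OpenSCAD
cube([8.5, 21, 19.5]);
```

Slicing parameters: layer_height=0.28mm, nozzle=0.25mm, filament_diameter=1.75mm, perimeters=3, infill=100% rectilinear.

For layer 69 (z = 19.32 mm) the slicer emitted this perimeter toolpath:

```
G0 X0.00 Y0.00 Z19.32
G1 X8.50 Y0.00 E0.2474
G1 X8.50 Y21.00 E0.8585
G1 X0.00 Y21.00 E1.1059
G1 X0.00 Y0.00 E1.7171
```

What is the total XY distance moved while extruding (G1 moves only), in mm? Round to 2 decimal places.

Sum the Euclidean lengths of each G1 segment: total = 59.00 mm.

59.00 mm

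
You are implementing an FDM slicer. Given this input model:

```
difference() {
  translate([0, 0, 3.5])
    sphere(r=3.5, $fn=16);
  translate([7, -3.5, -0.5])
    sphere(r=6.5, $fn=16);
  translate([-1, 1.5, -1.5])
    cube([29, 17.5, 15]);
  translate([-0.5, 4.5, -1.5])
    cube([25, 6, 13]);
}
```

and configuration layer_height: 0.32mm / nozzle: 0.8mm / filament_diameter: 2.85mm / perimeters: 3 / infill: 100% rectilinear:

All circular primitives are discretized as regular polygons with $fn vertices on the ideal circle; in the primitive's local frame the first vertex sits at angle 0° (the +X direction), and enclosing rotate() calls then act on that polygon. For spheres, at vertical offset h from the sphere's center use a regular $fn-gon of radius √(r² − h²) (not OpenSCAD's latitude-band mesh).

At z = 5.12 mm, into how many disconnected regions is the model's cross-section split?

1

At z = 5.12 mm: the sphere: section is a regular 16-gon, circumradius = √(r²−h²) = √(3.5²−1.62²) = 3.103; the sphere at (7, -3.5): section is a regular 16-gon, circumradius = √(r²−h²) = √(6.5²−5.62²) = 3.266; the cube at (-1, 1.5) is present — its section is the full 29×17.5 rectangle; the 25×6 cube at (-0.5, 4.5) contributes its full rectangle; Subtracting the remaining from the first: starting from the r=3.5 sphere, the r=6.5 sphere at (7, -3.5) misses the remaining region (no effect); the 29×17.5 cube at (-1, 1.5) partially overlaps it — only the 4.46 mm² overlap (of its 507.50 mm²) is removed, clipping the outline; the 25×6 cube at (-0.5, 4.5) misses the remaining region (no effect) — 1 connected region. The result has 1 disconnected region.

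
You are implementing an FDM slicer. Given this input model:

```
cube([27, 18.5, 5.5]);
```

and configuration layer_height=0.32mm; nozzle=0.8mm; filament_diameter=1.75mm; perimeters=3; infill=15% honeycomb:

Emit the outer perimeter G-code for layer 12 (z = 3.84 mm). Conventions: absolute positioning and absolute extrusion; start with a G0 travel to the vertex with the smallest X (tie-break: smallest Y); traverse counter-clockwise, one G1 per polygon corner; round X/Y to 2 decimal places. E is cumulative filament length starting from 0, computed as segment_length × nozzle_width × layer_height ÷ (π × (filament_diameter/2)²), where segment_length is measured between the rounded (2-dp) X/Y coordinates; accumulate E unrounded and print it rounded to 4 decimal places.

At z = 3.84 mm: the 27×18.5 cube contributes its full rectangle. The outline is a single polygon with 4 vertices. Extrusion per mm of travel: 0.8 × 0.32 / (π × 0.875²) = 0.106432. Accumulating E over each segment gives final E = 9.6854.

G0 X0.00 Y0.00 Z3.84
G1 X27.00 Y0.00 E2.8737
G1 X27.00 Y18.50 E4.8427
G1 X0.00 Y18.50 E7.7164
G1 X0.00 Y0.00 E9.6854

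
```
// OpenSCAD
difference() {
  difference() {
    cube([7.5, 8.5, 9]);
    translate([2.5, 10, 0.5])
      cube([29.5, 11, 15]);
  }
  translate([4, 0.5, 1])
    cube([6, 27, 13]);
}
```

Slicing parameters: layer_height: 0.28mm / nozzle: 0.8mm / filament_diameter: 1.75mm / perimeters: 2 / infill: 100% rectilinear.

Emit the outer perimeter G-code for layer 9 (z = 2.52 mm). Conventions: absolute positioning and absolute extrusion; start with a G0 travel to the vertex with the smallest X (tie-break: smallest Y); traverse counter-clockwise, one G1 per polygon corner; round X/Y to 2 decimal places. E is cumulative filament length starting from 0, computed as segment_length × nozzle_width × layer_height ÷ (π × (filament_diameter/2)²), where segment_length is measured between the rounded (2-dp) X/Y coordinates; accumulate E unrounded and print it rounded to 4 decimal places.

G0 X0.00 Y0.00 Z2.52
G1 X7.50 Y0.00 E0.6985
G1 X7.50 Y0.50 E0.7450
G1 X4.00 Y0.50 E1.0710
G1 X4.00 Y8.50 E1.8160
G1 X0.00 Y8.50 E2.1885
G1 X0.00 Y0.00 E2.9801

At z = 2.52 mm: the cube is present — its section is the full 7.5×8.5 rectangle; the 29.5×11 cube at (2.5, 10) contributes its full rectangle; After the difference (first − rest): starting from the 7.5×8.5 cube, the 29.5×11 cube at (2.5, 10) misses the remaining region (no effect) — 1 connected region; the cube at (4, 0.5) is present — its section is the full 6×27 rectangle; After the difference (first − rest): starting from that combined region, the 6×27 cube at (4, 0.5) partially overlaps it — only the 28.00 mm² overlap (of its 162.00 mm²) is removed, clipping the outline — 1 connected region. The outline is a single polygon with 6 vertices. Extrusion per mm of travel: 0.8 × 0.28 / (π × 0.875²) = 0.093128. Accumulating E over each segment gives final E = 2.9801.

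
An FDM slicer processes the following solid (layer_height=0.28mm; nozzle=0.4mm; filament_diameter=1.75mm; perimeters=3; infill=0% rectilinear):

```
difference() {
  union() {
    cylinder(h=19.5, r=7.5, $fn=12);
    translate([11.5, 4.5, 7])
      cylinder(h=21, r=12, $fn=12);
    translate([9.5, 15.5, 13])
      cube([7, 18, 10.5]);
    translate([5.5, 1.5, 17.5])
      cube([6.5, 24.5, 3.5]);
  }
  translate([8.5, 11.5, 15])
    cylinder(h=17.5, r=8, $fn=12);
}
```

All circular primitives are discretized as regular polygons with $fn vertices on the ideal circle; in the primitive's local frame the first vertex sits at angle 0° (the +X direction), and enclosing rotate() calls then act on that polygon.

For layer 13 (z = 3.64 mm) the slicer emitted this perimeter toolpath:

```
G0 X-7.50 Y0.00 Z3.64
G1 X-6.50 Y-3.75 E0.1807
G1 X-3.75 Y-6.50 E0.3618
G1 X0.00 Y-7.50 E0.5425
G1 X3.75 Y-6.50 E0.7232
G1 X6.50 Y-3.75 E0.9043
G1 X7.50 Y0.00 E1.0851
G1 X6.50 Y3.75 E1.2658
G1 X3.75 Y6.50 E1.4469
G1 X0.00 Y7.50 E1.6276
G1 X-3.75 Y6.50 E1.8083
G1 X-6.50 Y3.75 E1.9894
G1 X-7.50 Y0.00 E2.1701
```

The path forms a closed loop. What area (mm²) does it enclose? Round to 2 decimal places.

Apply the shoelace formula to the sequence of (X, Y) vertices; enclosed area = 168.88 mm².

168.88 mm²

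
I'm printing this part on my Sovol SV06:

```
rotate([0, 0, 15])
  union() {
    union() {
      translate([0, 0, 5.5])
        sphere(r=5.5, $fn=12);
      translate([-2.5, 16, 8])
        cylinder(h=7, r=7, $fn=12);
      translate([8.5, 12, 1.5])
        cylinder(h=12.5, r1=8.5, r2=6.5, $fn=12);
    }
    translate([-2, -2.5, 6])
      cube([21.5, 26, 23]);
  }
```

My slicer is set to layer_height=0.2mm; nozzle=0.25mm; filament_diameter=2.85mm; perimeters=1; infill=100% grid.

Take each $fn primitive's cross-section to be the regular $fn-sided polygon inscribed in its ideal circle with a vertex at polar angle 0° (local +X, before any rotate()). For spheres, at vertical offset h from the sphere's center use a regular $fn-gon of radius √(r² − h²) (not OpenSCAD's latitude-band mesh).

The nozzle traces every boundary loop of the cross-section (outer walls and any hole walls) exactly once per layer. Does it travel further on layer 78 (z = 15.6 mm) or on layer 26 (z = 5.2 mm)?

layer 78 (z = 15.6 mm)

Layer 78 (z = 15.6): the sphere is absent (|z−center|=10.100 > r=5.5); the cylinder at (-2.5, 16) is absent (z outside [8, 15]); the cone at (8.5, 12) does not reach this height (z outside [1.5, 14]); Combining (union): nothing is present at this height; the 21.5×26 cube at (-2, -2.5) contributes its full rectangle (perimeter 95.00 mm); Combining (union): only the 21.5×26 cube at (-2, -2.5) is present, so the union is just that shape — boundary = 95.00 mm; (rotated 15° about Z; rotation is an isometry so areas/perimeters/island counts are preserved). So its perimeter = 95.00 mm. Layer 26 (z = 5.2): the r=5.5 sphere contributes a regular 12-gon of circumradius √(5.5²−0.3²) = 5.492 (perimeter = 2·12·5.492·sin(180°/12) = 34.11 mm); the cylinder at (-2.5, 16) does not reach this height (z outside [8, 15]); the cone at (8.5, 12) (r1=8.5→r2=6.5) has section circumradius 7.908 here — a regular 12-gon (perimeter = 2·12·7.908·sin(180°/12) = 49.12 mm); Taking the union: the 2 present regions are separate (no shared area or edge), so areas and boundary lengths simply add and each stays a separate island — boundary = 83.24 mm; the cube at (-2, -2.5) is not intersected at this z (z outside [6, 29]); Taking the union: only that combined region is present, so the union is just that shape — boundary = 83.24 mm; (whole slice rotated 15° about Z — lengths, areas and connectivity unchanged). So its perimeter = 83.24 mm. Layer 78 is larger (95.00 vs 83.24 mm).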